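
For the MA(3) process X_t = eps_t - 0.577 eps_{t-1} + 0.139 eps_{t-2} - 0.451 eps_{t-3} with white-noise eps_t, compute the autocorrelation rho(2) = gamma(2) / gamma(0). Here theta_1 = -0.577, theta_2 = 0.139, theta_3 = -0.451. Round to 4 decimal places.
\rho(2) = 0.2566

For an MA(q) process with theta_0 = 1, the autocovariance is
  gamma(k) = sigma^2 * sum_{i=0..q-k} theta_i * theta_{i+k},
and rho(k) = gamma(k) / gamma(0). Sigma^2 cancels.
  numerator   = (1)*(0.139) + (-0.577)*(-0.451) = 0.399227.
  denominator = (1)^2 + (-0.577)^2 + (0.139)^2 + (-0.451)^2 = 1.555651.
  rho(2) = 0.399227 / 1.555651 = 0.2566.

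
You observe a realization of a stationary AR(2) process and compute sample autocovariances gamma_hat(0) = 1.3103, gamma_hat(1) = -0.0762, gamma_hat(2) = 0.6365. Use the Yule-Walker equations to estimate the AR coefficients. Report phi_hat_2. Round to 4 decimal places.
\hat\phi_{2} = 0.4840

The Yule-Walker equations for an AR(p) process read, in matrix form,
  Gamma_p phi = r_p,   with   (Gamma_p)_{ij} = gamma(|i - j|),
                       (r_p)_i = gamma(i),   i,j = 1..p.
Substitute the sample gammas (Toeplitz matrix and right-hand side of size 2):
  Gamma_p = [[1.3103, -0.0762], [-0.0762, 1.3103]]
  r_p     = [-0.0762, 0.6365]
Written out:
  1.3103 phi_1 - 0.0762 phi_2 = -0.0762
  -0.0762 phi_1 + 1.3103 phi_2 = 0.6365
Solve by Cramer's rule:
  det = gamma(0)^2 - gamma(1)^2 = (1.3103)^2 - (-0.0762)^2 = 1.71688609 - 0.00580644 = 1.71107965
  phi_hat_1 = [gamma(1) gamma(0) - gamma(1) gamma(2)] / det = [(-0.0762)(1.3103) - (-0.0762)(0.6365)] / 1.71107965 = -0.05134356 / 1.71107965 = -0.03
  phi_hat_2 = [gamma(0) gamma(2) - gamma(1)^2] / det = [(1.3103)(0.6365) - (-0.0762)^2] / 1.71107965 = 0.82819951 / 1.71107965 = 0.484
So phi_hat = [-0.0300, 0.4840].
Therefore phi_hat_2 = 0.4840.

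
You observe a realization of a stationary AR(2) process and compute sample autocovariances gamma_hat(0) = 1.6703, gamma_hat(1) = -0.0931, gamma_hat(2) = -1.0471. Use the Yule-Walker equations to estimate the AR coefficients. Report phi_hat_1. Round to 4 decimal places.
\hat\phi_{1} = -0.0910

The Yule-Walker equations for an AR(p) process read, in matrix form,
  Gamma_p phi = r_p,   with   (Gamma_p)_{ij} = gamma(|i - j|),
                       (r_p)_i = gamma(i),   i,j = 1..p.
Substitute the sample gammas (Toeplitz matrix and right-hand side of size 2):
  Gamma_p = [[1.6703, -0.0931], [-0.0931, 1.6703]]
  r_p     = [-0.0931, -1.0471]
Written out:
  1.6703 phi_1 - 0.0931 phi_2 = -0.0931
  -0.0931 phi_1 + 1.6703 phi_2 = -1.0471
Solve by Cramer's rule:
  det = gamma(0)^2 - gamma(1)^2 = (1.6703)^2 - (-0.0931)^2 = 2.78990209 - 0.00866761 = 2.78123448
  phi_hat_1 = [gamma(1) gamma(0) - gamma(1) gamma(2)] / det = [(-0.0931)(1.6703) - (-0.0931)(-1.0471)] / 2.78123448 = -0.25298994 / 2.78123448 = -0.091
  phi_hat_2 = [gamma(0) gamma(2) - gamma(1)^2] / det = [(1.6703)(-1.0471) - (-0.0931)^2] / 2.78123448 = -1.75763874 / 2.78123448 = -0.632
So phi_hat = [-0.0910, -0.6320].
Therefore phi_hat_1 = -0.0910.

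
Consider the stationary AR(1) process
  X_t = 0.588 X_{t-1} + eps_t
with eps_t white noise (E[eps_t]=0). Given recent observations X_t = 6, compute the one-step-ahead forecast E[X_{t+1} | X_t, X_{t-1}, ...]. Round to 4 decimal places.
E[X_{t+1} \mid \mathcal F_t] = 3.5280

For an AR(p) model X_t = c + sum_i phi_i X_{t-i} + eps_t, the
one-step-ahead conditional mean is
  E[X_{t+1} | X_t, ...] = c + sum_i phi_i X_{t+1-i}.
Substitute known values:
  E[X_{t+1} | ...] = (0.588) * (6)
                   = 3.5280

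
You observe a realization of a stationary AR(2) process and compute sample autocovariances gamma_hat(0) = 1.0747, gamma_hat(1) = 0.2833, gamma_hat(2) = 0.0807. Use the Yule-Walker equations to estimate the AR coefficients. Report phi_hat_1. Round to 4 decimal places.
\hat\phi_{1} = 0.2620

The Yule-Walker equations for an AR(p) process read, in matrix form,
  Gamma_p phi = r_p,   with   (Gamma_p)_{ij} = gamma(|i - j|),
                       (r_p)_i = gamma(i),   i,j = 1..p.
Substitute the sample gammas (Toeplitz matrix and right-hand side of size 2):
  Gamma_p = [[1.0747, 0.2833], [0.2833, 1.0747]]
  r_p     = [0.2833, 0.0807]
Written out:
  1.0747 phi_1 + 0.2833 phi_2 = 0.2833
  0.2833 phi_1 + 1.0747 phi_2 = 0.0807
Solve by Cramer's rule:
  det = gamma(0)^2 - gamma(1)^2 = (1.0747)^2 - (0.2833)^2 = 1.15498009 - 0.08025889 = 1.0747212
  phi_hat_1 = [gamma(1) gamma(0) - gamma(1) gamma(2)] / det = [(0.2833)(1.0747) - (0.2833)(0.0807)] / 1.0747212 = 0.2816002 / 1.0747212 = 0.262
  phi_hat_2 = [gamma(0) gamma(2) - gamma(1)^2] / det = [(1.0747)(0.0807) - (0.2833)^2] / 1.0747212 = 0.0064694 / 1.0747212 = 0.006
So phi_hat = [0.2620, 0.0060].
Therefore phi_hat_1 = 0.2620.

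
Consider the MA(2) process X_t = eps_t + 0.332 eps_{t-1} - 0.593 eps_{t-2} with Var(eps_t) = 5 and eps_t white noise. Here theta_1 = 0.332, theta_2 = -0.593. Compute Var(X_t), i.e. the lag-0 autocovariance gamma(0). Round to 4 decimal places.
\gamma(0) = 7.3094

For an MA(q) process X_t = eps_t + sum_i theta_i eps_{t-i} with
Var(eps_t) = sigma^2, the variance is
  gamma(0) = sigma^2 * (1 + sum_i theta_i^2).
  sum_i theta_i^2 = (0.332)^2 + (-0.593)^2 = 0.110224 + 0.351649 = 0.461873.
  gamma(0) = 5 * (1 + 0.461873) = 5 * 1.461873 = 7.309365, which rounds to 7.3094.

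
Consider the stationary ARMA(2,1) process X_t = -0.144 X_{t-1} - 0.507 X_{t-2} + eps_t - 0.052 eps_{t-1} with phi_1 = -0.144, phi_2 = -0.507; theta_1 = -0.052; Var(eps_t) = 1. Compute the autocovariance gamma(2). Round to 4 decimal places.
\gamma(2) = -0.6735

Multiply the model equation by X_{t-k} and take expectations. With theta_0 = psi_0 = 1 and psi_j the MA(infinity) weights, this gives
  gamma(k) - sum_i phi_i gamma(k-i) = c_k,
  c_k = sigma^2 * sum_{j=k..q} theta_j psi_{j-k}   (c_k = 0 for k > q),
using gamma(-m) = gamma(m).
psi-weights needed (psi_j = theta_j + sum_i phi_i psi_{j-i}):
  psi_1 = theta_1 + phi_1 = -0.052 + (-0.144) = -0.196
Right-hand sides:
  c_0 = sigma^2 (1 + theta_1 psi_1) = 1 * (1 + (-0.052)(-0.196)) = 1 * 1.010192 = 1.010192
  c_1 = sigma^2 theta_1 = 1 * (-0.052) = -0.052
  c_2 = 0
Equations for k = 0, 1, 2 (AR order 2, c_2 = 0):
  (E0) gamma(0) = phi_1 gamma(1) + phi_2 gamma(2) + c_0
  (E1) gamma(1) = phi_1 gamma(0) + phi_2 gamma(1) + c_1
  (E2) gamma(2) = phi_1 gamma(1) + phi_2 gamma(0)
From (E1): gamma(1) = A gamma(0) + B with
  A = phi_1 / (1 - phi_2) = -0.144 / 1.507 = -0.095554,   B = c_1 / (1 - phi_2) = -0.052 / 1.507 = -0.034506.
Insert (E2) into (E0): gamma(0) (1 - phi_2^2) = phi_1 (1 + phi_2) gamma(1) + c_0.
  phi_1 (1 + phi_2) = (-0.144)(0.493) = -0.070992,   1 - phi_2^2 = 0.742951.
Replace gamma(1) by A gamma(0) + B and collect gamma(0):
  gamma(0) [0.742951 - (-0.070992)(-0.095554)] = (-0.070992)(-0.034506) + 1.010192
  gamma(0) * 0.736167 = 1.012642
  gamma(0) = 1.012642 / 0.736167 = 1.375559.
  gamma(1) = A gamma(0) + B = (-0.095554)(1.375559) + (-0.034506) = -0.165946.
  gamma(2) = phi_1 gamma(1) + phi_2 gamma(0) = (-0.144)(-0.165946) + (-0.507)(1.375559) = -0.673512.
Therefore gamma(2) = -0.6735 (to 4 decimal places).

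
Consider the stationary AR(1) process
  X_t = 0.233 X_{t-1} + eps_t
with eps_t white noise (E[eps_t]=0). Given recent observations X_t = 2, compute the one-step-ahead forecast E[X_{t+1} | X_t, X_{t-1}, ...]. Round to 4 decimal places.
E[X_{t+1} \mid \mathcal F_t] = 0.4660

For an AR(p) model X_t = c + sum_i phi_i X_{t-i} + eps_t, the
one-step-ahead conditional mean is
  E[X_{t+1} | X_t, ...] = c + sum_i phi_i X_{t+1-i}.
Substitute known values:
  E[X_{t+1} | ...] = (0.233) * (2)
                   = 0.4660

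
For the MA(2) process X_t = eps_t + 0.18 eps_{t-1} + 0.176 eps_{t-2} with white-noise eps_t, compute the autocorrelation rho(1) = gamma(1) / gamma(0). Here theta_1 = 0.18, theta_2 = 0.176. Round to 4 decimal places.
\rho(1) = 0.1991

For an MA(q) process with theta_0 = 1, the autocovariance is
  gamma(k) = sigma^2 * sum_{i=0..q-k} theta_i * theta_{i+k},
and rho(k) = gamma(k) / gamma(0). Sigma^2 cancels.
  numerator   = (1)*(0.18) + (0.18)*(0.176) = 0.21168.
  denominator = (1)^2 + (0.18)^2 + (0.176)^2 = 1.063376.
  rho(1) = 0.21168 / 1.063376 = 0.1991.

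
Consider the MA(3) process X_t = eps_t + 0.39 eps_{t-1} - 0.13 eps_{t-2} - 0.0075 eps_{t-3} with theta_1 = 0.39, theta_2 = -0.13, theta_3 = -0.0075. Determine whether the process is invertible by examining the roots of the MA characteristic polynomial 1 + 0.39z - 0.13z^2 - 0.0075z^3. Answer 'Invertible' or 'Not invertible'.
\text{Invertible}

The MA(q) characteristic polynomial is P(z) = 1 + 0.39z - 0.13z^2 - 0.0075z^3.
Invertibility requires all roots to lie outside the unit circle, i.e. |z| > 1 for every root.
Degree 3: look for a simple real root z0 first, then factor out (1 - z/z0) and solve the remaining quadratic.
Testing z0 = 4: P(4) = 1 + (0.39)(4) + (-0.13)(4)^2 + (-0.0075)(4)^3
  = 1 + (1.56) + (-2.08) + (-0.48) = 0.  So z_0 = 4 is a root, |z_0| = 4.
Divide out the factor (1 - 0.25 z) = (1 - z/z0) (since 1/z0 = 0.25):
  P(z) = (1 - 0.25 z)(1 + (0.64) z + (0.03) z^2)
  [check: z-coef 0.64 - (0.25) = 0.39; z^2-coef 0.03 - (0.25)(0.64) = -0.13; z^3-coef -(0.25)(0.03) = -0.0075.]
Remaining roots from the quadratic factor 1 + (0.64) z + (0.03) z^2:
  Set 1 + (0.64) z + (0.03) z^2 = 0, i.e. a z^2 + b z + c = 0 with a = 0.03, b = 0.64, c = 1.
  Discriminant D = b^2 - 4ac = (0.64)^2 - 4*(0.03)*1 = 0.4096 - (0.12) = 0.2896.
  D >= 0, so the roots are real: z = (-b +/- sqrt(D)) / (2a) = (-0.64 +/- 0.538145) / (0.06).
    z_1 = (-0.64 + 0.538145) / (0.06) = -1.6976,   |z_1| = 1.6976.
    z_2 = (-0.64 - 0.538145) / (0.06) = -19.6357,   |z_2| = 19.6357.
Moduli of all roots: 4.0000, 1.6976, 19.6357.
All moduli strictly greater than 1? Yes.
Verdict: Invertible.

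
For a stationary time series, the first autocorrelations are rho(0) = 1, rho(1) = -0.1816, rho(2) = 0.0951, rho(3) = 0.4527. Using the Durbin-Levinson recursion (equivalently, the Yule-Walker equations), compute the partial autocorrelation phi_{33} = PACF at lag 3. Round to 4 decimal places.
\phi_{33} = 0.4990

The PACF at lag k is phi_{kk}, the last component of the solution
to the Yule-Walker system G_k phi = r_k where
  (G_k)_{ij} = rho(|i - j|), (r_k)_i = rho(i), i,j = 1..k.
Equivalently, Durbin-Levinson gives phi_{kk} iteratively:
  phi_{11} = rho(1)
  phi_{kk} = [rho(k) - sum_{j=1..k-1} phi_{k-1,j} rho(k-j)]
            / [1 - sum_{j=1..k-1} phi_{k-1,j} rho(j)],
  phi_{k,j} = phi_{k-1,j} - phi_{kk} phi_{k-1,k-j},  j = 1..k-1.
Step k = 1:
  phi_11 = rho(1) = -0.1816.
Step k = 2:
  phi_22 = [rho(2) - phi_11 rho(1)] / [1 - phi_11 rho(1)] = [0.0951 - (-0.1816)(-0.1816)] / [1 - (-0.1816)(-0.1816)]
         = 0.06212144 / 0.96702144 = 0.06424.
  Update: phi_21 = phi_11 - phi_22 phi_11 = -0.1816 - (0.06424)(-0.1816) = -0.169934.
Step k = 3:
  phi_33 = [rho(3) - phi_21 rho(2) - phi_22 rho(1)] / [1 - phi_21 rho(1) - phi_22 rho(2)]
    numerator   = 0.4527 - (-0.169934)(0.0951) - (0.06424)(-0.1816) = 0.48052671
    denominator = 1 - (-0.169934)(-0.1816) - (0.06424)(0.0951) = 0.96303076
  phi_33 = 0.48052671 / 0.96303076 = 0.499.
Therefore phi_{33} = 0.4990.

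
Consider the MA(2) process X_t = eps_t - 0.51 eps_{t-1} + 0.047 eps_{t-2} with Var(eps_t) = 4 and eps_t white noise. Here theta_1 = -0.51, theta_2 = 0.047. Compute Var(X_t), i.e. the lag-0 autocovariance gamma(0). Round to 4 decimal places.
\gamma(0) = 5.0492

For an MA(q) process X_t = eps_t + sum_i theta_i eps_{t-i} with
Var(eps_t) = sigma^2, the variance is
  gamma(0) = sigma^2 * (1 + sum_i theta_i^2).
  sum_i theta_i^2 = (-0.51)^2 + (0.047)^2 = 0.2601 + 0.002209 = 0.262309.
  gamma(0) = 4 * (1 + 0.262309) = 4 * 1.262309 = 5.049236, which rounds to 5.0492.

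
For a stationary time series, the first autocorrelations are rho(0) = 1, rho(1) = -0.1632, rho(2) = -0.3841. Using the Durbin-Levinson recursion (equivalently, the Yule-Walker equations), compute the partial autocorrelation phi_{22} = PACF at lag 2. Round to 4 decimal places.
\phi_{22} = -0.4220

The PACF at lag k is phi_{kk}, the last component of the solution
to the Yule-Walker system G_k phi = r_k where
  (G_k)_{ij} = rho(|i - j|), (r_k)_i = rho(i), i,j = 1..k.
Equivalently, Durbin-Levinson gives phi_{kk} iteratively:
  phi_{11} = rho(1)
  phi_{kk} = [rho(k) - sum_{j=1..k-1} phi_{k-1,j} rho(k-j)]
            / [1 - sum_{j=1..k-1} phi_{k-1,j} rho(j)],
  phi_{k,j} = phi_{k-1,j} - phi_{kk} phi_{k-1,k-j},  j = 1..k-1.
Step k = 1:
  phi_11 = rho(1) = -0.1632.
Step k = 2:
  phi_22 = [rho(2) - phi_11 rho(1)] / [1 - phi_11 rho(1)] = [-0.3841 - (-0.1632)(-0.1632)] / [1 - (-0.1632)(-0.1632)]
         = -0.41073424 / 0.97336576 = -0.422.
Therefore phi_{22} = -0.4220.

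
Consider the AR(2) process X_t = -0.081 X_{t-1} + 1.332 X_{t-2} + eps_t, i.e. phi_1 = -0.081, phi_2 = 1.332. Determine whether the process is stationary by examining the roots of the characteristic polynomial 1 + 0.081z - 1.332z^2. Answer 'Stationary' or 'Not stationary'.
\text{Not stationary}

The AR(p) characteristic polynomial is P(z) = 1 + 0.081z - 1.332z^2.
Stationarity requires all roots to lie outside the unit circle, i.e. |z| > 1 for every root.
Set 1 + (0.081) z + (-1.332) z^2 = 0, i.e. a z^2 + b z + c = 0 with a = -1.332, b = 0.081, c = 1.
Discriminant D = b^2 - 4ac = (0.081)^2 - 4*(-1.332)*1 = 0.006561 - (-5.328) = 5.334561.
D >= 0, so the roots are real: z = (-b +/- sqrt(D)) / (2a) = (-0.081 +/- 2.309667) / (-2.664).
  z_1 = (-0.081 + 2.309667) / (-2.664) = -0.8366,   |z_1| = 0.8366.
  z_2 = (-0.081 - 2.309667) / (-2.664) = 0.8974,   |z_2| = 0.8974.
Moduli of all roots: 0.8366, 0.8974.
All moduli strictly greater than 1? No.
Verdict: Not stationary.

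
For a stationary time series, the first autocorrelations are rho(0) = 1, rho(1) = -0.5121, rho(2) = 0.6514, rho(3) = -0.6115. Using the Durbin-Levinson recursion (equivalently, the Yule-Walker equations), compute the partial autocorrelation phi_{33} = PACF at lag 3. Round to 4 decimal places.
\phi_{33} = -0.3451

The PACF at lag k is phi_{kk}, the last component of the solution
to the Yule-Walker system G_k phi = r_k where
  (G_k)_{ij} = rho(|i - j|), (r_k)_i = rho(i), i,j = 1..k.
Equivalently, Durbin-Levinson gives phi_{kk} iteratively:
  phi_{11} = rho(1)
  phi_{kk} = [rho(k) - sum_{j=1..k-1} phi_{k-1,j} rho(k-j)]
            / [1 - sum_{j=1..k-1} phi_{k-1,j} rho(j)],
  phi_{k,j} = phi_{k-1,j} - phi_{kk} phi_{k-1,k-j},  j = 1..k-1.
Step k = 1:
  phi_11 = rho(1) = -0.5121.
Step k = 2:
  phi_22 = [rho(2) - phi_11 rho(1)] / [1 - phi_11 rho(1)] = [0.6514 - (-0.5121)(-0.5121)] / [1 - (-0.5121)(-0.5121)]
         = 0.38915359 / 0.73775359 = 0.527485.
  Update: phi_21 = phi_11 - phi_22 phi_11 = -0.5121 - (0.527485)(-0.5121) = -0.241975.
Step k = 3:
  phi_33 = [rho(3) - phi_21 rho(2) - phi_22 rho(1)] / [1 - phi_21 rho(1) - phi_22 rho(2)]
    numerator   = -0.6115 - (-0.241975)(0.6514) - (0.527485)(-0.5121) = -0.18375255
    denominator = 1 - (-0.241975)(-0.5121) - (0.527485)(0.6514) = 0.5324811
  phi_33 = -0.18375255 / 0.5324811 = -0.3451.
Therefore phi_{33} = -0.3451.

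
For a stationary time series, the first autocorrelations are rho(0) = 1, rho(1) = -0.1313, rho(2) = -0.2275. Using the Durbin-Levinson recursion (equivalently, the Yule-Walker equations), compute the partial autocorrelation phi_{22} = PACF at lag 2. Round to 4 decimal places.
\phi_{22} = -0.2490

The PACF at lag k is phi_{kk}, the last component of the solution
to the Yule-Walker system G_k phi = r_k where
  (G_k)_{ij} = rho(|i - j|), (r_k)_i = rho(i), i,j = 1..k.
Equivalently, Durbin-Levinson gives phi_{kk} iteratively:
  phi_{11} = rho(1)
  phi_{kk} = [rho(k) - sum_{j=1..k-1} phi_{k-1,j} rho(k-j)]
            / [1 - sum_{j=1..k-1} phi_{k-1,j} rho(j)],
  phi_{k,j} = phi_{k-1,j} - phi_{kk} phi_{k-1,k-j},  j = 1..k-1.
Step k = 1:
  phi_11 = rho(1) = -0.1313.
Step k = 2:
  phi_22 = [rho(2) - phi_11 rho(1)] / [1 - phi_11 rho(1)] = [-0.2275 - (-0.1313)(-0.1313)] / [1 - (-0.1313)(-0.1313)]
         = -0.24473969 / 0.98276031 = -0.249.
Therefore phi_{22} = -0.2490.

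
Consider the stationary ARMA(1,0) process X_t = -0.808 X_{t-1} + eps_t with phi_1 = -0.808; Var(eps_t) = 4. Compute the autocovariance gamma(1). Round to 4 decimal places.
\gamma(1) = -9.3105

Multiply the model equation by X_{t-k} and take expectations. With theta_0 = psi_0 = 1 and psi_j the MA(infinity) weights, this gives
  gamma(k) - sum_i phi_i gamma(k-i) = c_k,
  c_k = sigma^2 * sum_{j=k..q} theta_j psi_{j-k}   (c_k = 0 for k > q),
using gamma(-m) = gamma(m).
Pure AR (q = 0): c_0 = sigma^2 = 4, c_k = 0 for k >= 1.
Equations for k = 0 and k = 1 (AR order 1):
  gamma(0) = phi_1 gamma(1) + c_0
  gamma(1) = phi_1 gamma(0) + c_1
Substituting the second into the first: gamma(0) (1 - phi_1^2) = c_0 + phi_1 c_1, so
  gamma(0) = c_0 / (1 - phi_1^2) = 4 / (1 - (-0.808)^2) = 4 / 0.347136 = 11.522861.
  gamma(1) = phi_1 gamma(0) = (-0.808)(11.522861) = -9.310472.
Therefore gamma(1) = -9.3105 (to 4 decimal places).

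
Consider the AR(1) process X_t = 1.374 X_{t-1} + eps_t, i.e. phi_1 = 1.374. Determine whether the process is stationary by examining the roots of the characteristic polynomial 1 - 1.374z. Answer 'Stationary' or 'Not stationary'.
\text{Not stationary}

The AR(p) characteristic polynomial is P(z) = 1 - 1.374z.
Stationarity requires all roots to lie outside the unit circle, i.e. |z| > 1 for every root.
This is linear in z: 1 + (-1.374) z = 0  =>  z = -1/(-1.374) = 0.727802,  |z| = 0.727802.
Moduli of all roots: 0.7278.
All moduli strictly greater than 1? No.
Verdict: Not stationary.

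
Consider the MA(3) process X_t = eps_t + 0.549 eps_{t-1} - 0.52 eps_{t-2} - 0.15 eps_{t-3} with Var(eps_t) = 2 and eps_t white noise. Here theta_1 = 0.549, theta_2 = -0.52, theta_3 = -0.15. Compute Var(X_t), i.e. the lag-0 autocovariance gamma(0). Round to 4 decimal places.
\gamma(0) = 3.1886

For an MA(q) process X_t = eps_t + sum_i theta_i eps_{t-i} with
Var(eps_t) = sigma^2, the variance is
  gamma(0) = sigma^2 * (1 + sum_i theta_i^2).
  sum_i theta_i^2 = (0.549)^2 + (-0.52)^2 + (-0.15)^2 = 0.301401 + 0.2704 + 0.0225 = 0.594301.
  gamma(0) = 2 * (1 + 0.594301) = 2 * 1.594301 = 3.188602, which rounds to 3.1886.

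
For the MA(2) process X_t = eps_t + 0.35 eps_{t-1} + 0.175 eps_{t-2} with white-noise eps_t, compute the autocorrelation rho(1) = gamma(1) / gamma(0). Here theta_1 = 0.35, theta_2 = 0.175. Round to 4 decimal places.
\rho(1) = 0.3566

For an MA(q) process with theta_0 = 1, the autocovariance is
  gamma(k) = sigma^2 * sum_{i=0..q-k} theta_i * theta_{i+k},
and rho(k) = gamma(k) / gamma(0). Sigma^2 cancels.
  numerator   = (1)*(0.35) + (0.35)*(0.175) = 0.41125.
  denominator = (1)^2 + (0.35)^2 + (0.175)^2 = 1.153125.
  rho(1) = 0.41125 / 1.153125 = 0.3566.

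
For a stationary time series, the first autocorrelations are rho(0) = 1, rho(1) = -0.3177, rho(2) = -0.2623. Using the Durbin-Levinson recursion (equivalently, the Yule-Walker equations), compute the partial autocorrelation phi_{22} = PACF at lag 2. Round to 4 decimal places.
\phi_{22} = -0.4040

The PACF at lag k is phi_{kk}, the last component of the solution
to the Yule-Walker system G_k phi = r_k where
  (G_k)_{ij} = rho(|i - j|), (r_k)_i = rho(i), i,j = 1..k.
Equivalently, Durbin-Levinson gives phi_{kk} iteratively:
  phi_{11} = rho(1)
  phi_{kk} = [rho(k) - sum_{j=1..k-1} phi_{k-1,j} rho(k-j)]
            / [1 - sum_{j=1..k-1} phi_{k-1,j} rho(j)],
  phi_{k,j} = phi_{k-1,j} - phi_{kk} phi_{k-1,k-j},  j = 1..k-1.
Step k = 1:
  phi_11 = rho(1) = -0.3177.
Step k = 2:
  phi_22 = [rho(2) - phi_11 rho(1)] / [1 - phi_11 rho(1)] = [-0.2623 - (-0.3177)(-0.3177)] / [1 - (-0.3177)(-0.3177)]
         = -0.36323329 / 0.89906671 = -0.404.
Therefore phi_{22} = -0.4040.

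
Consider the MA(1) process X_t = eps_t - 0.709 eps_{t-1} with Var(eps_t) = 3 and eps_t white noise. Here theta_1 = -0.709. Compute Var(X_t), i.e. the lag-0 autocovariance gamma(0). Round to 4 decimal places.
\gamma(0) = 4.5080

For an MA(q) process X_t = eps_t + sum_i theta_i eps_{t-i} with
Var(eps_t) = sigma^2, the variance is
  gamma(0) = sigma^2 * (1 + sum_i theta_i^2).
  sum_i theta_i^2 = (-0.709)^2 = 0.502681.
  gamma(0) = 3 * (1 + 0.502681) = 3 * 1.502681 = 4.508043, which rounds to 4.5080.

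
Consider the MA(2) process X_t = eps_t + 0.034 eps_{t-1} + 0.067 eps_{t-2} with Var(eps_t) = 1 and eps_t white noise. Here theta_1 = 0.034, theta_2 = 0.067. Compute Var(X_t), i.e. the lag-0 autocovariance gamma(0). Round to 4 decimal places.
\gamma(0) = 1.0056

For an MA(q) process X_t = eps_t + sum_i theta_i eps_{t-i} with
Var(eps_t) = sigma^2, the variance is
  gamma(0) = sigma^2 * (1 + sum_i theta_i^2).
  sum_i theta_i^2 = (0.034)^2 + (0.067)^2 = 0.001156 + 0.004489 = 0.005645.
  gamma(0) = 1 * (1 + 0.005645) = 1 * 1.005645 = 1.005645, which rounds to 1.0056.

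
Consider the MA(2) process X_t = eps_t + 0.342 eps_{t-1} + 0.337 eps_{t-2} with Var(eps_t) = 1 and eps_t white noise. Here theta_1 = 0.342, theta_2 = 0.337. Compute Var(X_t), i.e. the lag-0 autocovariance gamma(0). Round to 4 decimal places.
\gamma(0) = 1.2305

For an MA(q) process X_t = eps_t + sum_i theta_i eps_{t-i} with
Var(eps_t) = sigma^2, the variance is
  gamma(0) = sigma^2 * (1 + sum_i theta_i^2).
  sum_i theta_i^2 = (0.342)^2 + (0.337)^2 = 0.116964 + 0.113569 = 0.230533.
  gamma(0) = 1 * (1 + 0.230533) = 1 * 1.230533 = 1.230533, which rounds to 1.2305.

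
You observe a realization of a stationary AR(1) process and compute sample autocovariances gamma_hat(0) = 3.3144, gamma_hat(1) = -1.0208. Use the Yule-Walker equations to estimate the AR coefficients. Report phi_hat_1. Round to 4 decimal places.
\hat\phi_{1} = -0.3080

The Yule-Walker equations for an AR(p) process read, in matrix form,
  Gamma_p phi = r_p,   with   (Gamma_p)_{ij} = gamma(|i - j|),
                       (r_p)_i = gamma(i),   i,j = 1..p.
Substitute the sample gammas (Toeplitz matrix and right-hand side of size 1):
  Gamma_p = [[3.3144]]
  r_p     = [-1.0208]
With p = 1 this is the single equation gamma(0) phi_1 = gamma(1):
  phi_hat_1 = gamma(1) / gamma(0) = -1.0208 / 3.3144 = -0.3080.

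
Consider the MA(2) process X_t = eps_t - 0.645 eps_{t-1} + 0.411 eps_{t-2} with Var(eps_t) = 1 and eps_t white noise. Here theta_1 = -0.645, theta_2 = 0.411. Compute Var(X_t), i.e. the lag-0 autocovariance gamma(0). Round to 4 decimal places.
\gamma(0) = 1.5849

For an MA(q) process X_t = eps_t + sum_i theta_i eps_{t-i} with
Var(eps_t) = sigma^2, the variance is
  gamma(0) = sigma^2 * (1 + sum_i theta_i^2).
  sum_i theta_i^2 = (-0.645)^2 + (0.411)^2 = 0.416025 + 0.168921 = 0.584946.
  gamma(0) = 1 * (1 + 0.584946) = 1 * 1.584946 = 1.584946, which rounds to 1.5849.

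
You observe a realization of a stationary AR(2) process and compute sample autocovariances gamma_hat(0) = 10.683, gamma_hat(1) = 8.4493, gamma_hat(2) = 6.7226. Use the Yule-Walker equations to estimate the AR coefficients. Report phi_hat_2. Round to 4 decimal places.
\hat\phi_{2} = 0.0100

The Yule-Walker equations for an AR(p) process read, in matrix form,
  Gamma_p phi = r_p,   with   (Gamma_p)_{ij} = gamma(|i - j|),
                       (r_p)_i = gamma(i),   i,j = 1..p.
Substitute the sample gammas (Toeplitz matrix and right-hand side of size 2):
  Gamma_p = [[10.683, 8.4493], [8.4493, 10.683]]
  r_p     = [8.4493, 6.7226]
Written out:
  10.683 phi_1 + 8.4493 phi_2 = 8.4493
  8.4493 phi_1 + 10.683 phi_2 = 6.7226
Solve by Cramer's rule:
  det = gamma(0)^2 - gamma(1)^2 = (10.683)^2 - (8.4493)^2 = 114.126489 - 71.39067049 = 42.73581851
  phi_hat_1 = [gamma(1) gamma(0) - gamma(1) gamma(2)] / det = [(8.4493)(10.683) - (8.4493)(6.7226)] / 42.73581851 = 33.46260772 / 42.73581851 = 0.783
  phi_hat_2 = [gamma(0) gamma(2) - gamma(1)^2] / det = [(10.683)(6.7226) - (8.4493)^2] / 42.73581851 = 0.42686531 / 42.73581851 = 0.01
So phi_hat = [0.7830, 0.0100].
Therefore phi_hat_2 = 0.0100.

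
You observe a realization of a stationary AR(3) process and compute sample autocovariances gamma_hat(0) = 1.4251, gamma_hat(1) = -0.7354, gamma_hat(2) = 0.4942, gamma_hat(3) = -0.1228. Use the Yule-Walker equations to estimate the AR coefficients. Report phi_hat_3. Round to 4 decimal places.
\hat\phi_{3} = 0.1790

The Yule-Walker equations for an AR(p) process read, in matrix form,
  Gamma_p phi = r_p,   with   (Gamma_p)_{ij} = gamma(|i - j|),
                       (r_p)_i = gamma(i),   i,j = 1..p.
Substitute the sample gammas (Toeplitz matrix and right-hand side of size 3):
  Gamma_p = [[1.4251, -0.7354, 0.4942], [-0.7354, 1.4251, -0.7354], [0.4942, -0.7354, 1.4251]]
  r_p     = [-0.7354, 0.4942, -0.1228]
Written out (R1..R3):
  (R1) 1.4251 phi_1 - 0.7354 phi_2 + 0.4942 phi_3 = -0.7354
  (R2) -0.7354 phi_1 + 1.4251 phi_2 - 0.7354 phi_3 = 0.4942
  (R3) 0.4942 phi_1 - 0.7354 phi_2 + 1.4251 phi_3 = -0.1228
Gaussian elimination:
  R2 <- R2 - (-0.7354/1.4251) R1 = R2 - (-0.516034) R1:  1.045609 phi_2 - 0.480376 phi_3 = 0.114709
  R3 <- R3 - (0.4942/1.4251) R1 = R3 - (0.346783) R1:  -0.480376 phi_2 + 1.25372 phi_3 = 0.132224
  R3 <- R3 - (-0.480376/1.045609) R2 = R3 - (-0.459422) R2:  1.033025 phi_3 = 0.184924
Back-substitution:
  phi_hat_3 = 0.184924 / 1.033025 = 0.179012
  phi_hat_2 = (0.114709 - (-0.480376)(0.179012)) / 1.045609 = 0.191947
  phi_hat_1 = (-0.7354 - (-0.7354)(0.191947) - (0.4942)(0.179012)) / 1.4251 = -0.479061
So phi_hat = [-0.4791, 0.1919, 0.1790].
Therefore phi_hat_3 = 0.1790.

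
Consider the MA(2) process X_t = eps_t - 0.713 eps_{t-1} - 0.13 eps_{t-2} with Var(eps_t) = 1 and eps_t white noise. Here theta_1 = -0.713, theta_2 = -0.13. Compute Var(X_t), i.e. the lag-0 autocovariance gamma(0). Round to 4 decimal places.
\gamma(0) = 1.5253

For an MA(q) process X_t = eps_t + sum_i theta_i eps_{t-i} with
Var(eps_t) = sigma^2, the variance is
  gamma(0) = sigma^2 * (1 + sum_i theta_i^2).
  sum_i theta_i^2 = (-0.713)^2 + (-0.13)^2 = 0.508369 + 0.0169 = 0.525269.
  gamma(0) = 1 * (1 + 0.525269) = 1 * 1.525269 = 1.525269, which rounds to 1.5253.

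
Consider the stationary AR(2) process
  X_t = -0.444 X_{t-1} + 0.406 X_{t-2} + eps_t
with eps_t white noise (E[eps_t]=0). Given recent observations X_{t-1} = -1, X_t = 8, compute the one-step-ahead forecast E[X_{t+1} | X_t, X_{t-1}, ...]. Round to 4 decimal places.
E[X_{t+1} \mid \mathcal F_t] = -3.9580

For an AR(p) model X_t = c + sum_i phi_i X_{t-i} + eps_t, the
one-step-ahead conditional mean is
  E[X_{t+1} | X_t, ...] = c + sum_i phi_i X_{t+1-i}.
Substitute known values:
  E[X_{t+1} | ...] = (-0.444) * (8) + (0.406) * (-1)
                   = -3.9580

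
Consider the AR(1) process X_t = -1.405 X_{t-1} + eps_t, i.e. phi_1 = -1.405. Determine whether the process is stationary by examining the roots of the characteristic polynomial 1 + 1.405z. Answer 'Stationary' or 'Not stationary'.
\text{Not stationary}

The AR(p) characteristic polynomial is P(z) = 1 + 1.405z.
Stationarity requires all roots to lie outside the unit circle, i.e. |z| > 1 for every root.
This is linear in z: 1 + (1.405) z = 0  =>  z = -1/(1.405) = -0.711744,  |z| = 0.711744.
Moduli of all roots: 0.7117.
All moduli strictly greater than 1? No.
Verdict: Not stationary.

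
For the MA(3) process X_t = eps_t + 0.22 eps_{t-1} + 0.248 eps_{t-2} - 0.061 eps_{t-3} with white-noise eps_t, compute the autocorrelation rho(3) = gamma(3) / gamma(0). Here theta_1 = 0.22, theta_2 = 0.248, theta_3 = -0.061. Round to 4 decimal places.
\rho(3) = -0.0548

For an MA(q) process with theta_0 = 1, the autocovariance is
  gamma(k) = sigma^2 * sum_{i=0..q-k} theta_i * theta_{i+k},
and rho(k) = gamma(k) / gamma(0). Sigma^2 cancels.
  numerator   = (1)*(-0.061) = -0.061.
  denominator = (1)^2 + (0.22)^2 + (0.248)^2 + (-0.061)^2 = 1.113625.
  rho(3) = -0.061 / 1.113625 = -0.0548.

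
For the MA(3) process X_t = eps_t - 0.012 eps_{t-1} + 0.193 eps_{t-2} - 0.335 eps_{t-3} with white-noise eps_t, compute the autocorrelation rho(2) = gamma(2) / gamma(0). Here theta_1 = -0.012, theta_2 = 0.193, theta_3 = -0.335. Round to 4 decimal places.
\rho(2) = 0.1714

For an MA(q) process with theta_0 = 1, the autocovariance is
  gamma(k) = sigma^2 * sum_{i=0..q-k} theta_i * theta_{i+k},
and rho(k) = gamma(k) / gamma(0). Sigma^2 cancels.
  numerator   = (1)*(0.193) + (-0.012)*(-0.335) = 0.19702.
  denominator = (1)^2 + (-0.012)^2 + (0.193)^2 + (-0.335)^2 = 1.149618.
  rho(2) = 0.19702 / 1.149618 = 0.1714.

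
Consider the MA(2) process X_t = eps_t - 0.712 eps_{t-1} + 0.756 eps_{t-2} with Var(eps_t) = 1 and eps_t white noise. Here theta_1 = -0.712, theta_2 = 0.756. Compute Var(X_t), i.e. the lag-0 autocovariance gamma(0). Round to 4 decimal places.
\gamma(0) = 2.0785

For an MA(q) process X_t = eps_t + sum_i theta_i eps_{t-i} with
Var(eps_t) = sigma^2, the variance is
  gamma(0) = sigma^2 * (1 + sum_i theta_i^2).
  sum_i theta_i^2 = (-0.712)^2 + (0.756)^2 = 0.506944 + 0.571536 = 1.07848.
  gamma(0) = 1 * (1 + 1.07848) = 1 * 2.07848 = 2.07848, which rounds to 2.0785.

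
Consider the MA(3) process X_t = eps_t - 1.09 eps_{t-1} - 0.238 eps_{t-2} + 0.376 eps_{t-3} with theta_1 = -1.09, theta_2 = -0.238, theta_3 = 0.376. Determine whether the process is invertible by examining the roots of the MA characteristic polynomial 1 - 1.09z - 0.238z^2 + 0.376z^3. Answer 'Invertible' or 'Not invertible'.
\text{Invertible}

The MA(q) characteristic polynomial is P(z) = 1 - 1.09z - 0.238z^2 + 0.376z^3.
Invertibility requires all roots to lie outside the unit circle, i.e. |z| > 1 for every root.
Degree 3: look for a simple real root z0 first, then factor out (1 - z/z0) and solve the remaining quadratic.
Testing z0 = 1.25: P(1.25) = 1 + (-1.09)(1.25) + (-0.238)(1.25)^2 + (0.376)(1.25)^3
  = 1 + (-1.3625) + (-0.371875) + (0.734375) = 0.  So z_0 = 1.25 is a root, |z_0| = 1.25.
Divide out the factor (1 - 0.8 z) = (1 - z/z0) (since 1/z0 = 0.8):
  P(z) = (1 - 0.8 z)(1 + (-0.29) z + (-0.47) z^2)
  [check: z-coef -0.29 - (0.8) = -1.09; z^2-coef -0.47 - (0.8)(-0.29) = -0.238; z^3-coef -(0.8)(-0.47) = 0.376.]
Remaining roots from the quadratic factor 1 + (-0.29) z + (-0.47) z^2:
  Set 1 + (-0.29) z + (-0.47) z^2 = 0, i.e. a z^2 + b z + c = 0 with a = -0.47, b = -0.29, c = 1.
  Discriminant D = b^2 - 4ac = (-0.29)^2 - 4*(-0.47)*1 = 0.0841 - (-1.88) = 1.9641.
  D >= 0, so the roots are real: z = (-b +/- sqrt(D)) / (2a) = (0.29 +/- 1.401464) / (-0.94).
    z_1 = (0.29 + 1.401464) / (-0.94) = -1.7994,   |z_1| = 1.7994.
    z_2 = (0.29 - 1.401464) / (-0.94) = 1.1824,   |z_2| = 1.1824.
Moduli of all roots: 1.2500, 1.7994, 1.1824.
All moduli strictly greater than 1? Yes.
Verdict: Invertible.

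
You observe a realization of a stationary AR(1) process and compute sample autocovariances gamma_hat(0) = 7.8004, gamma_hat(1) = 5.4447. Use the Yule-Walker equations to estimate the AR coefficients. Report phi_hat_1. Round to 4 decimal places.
\hat\phi_{1} = 0.6980

The Yule-Walker equations for an AR(p) process read, in matrix form,
  Gamma_p phi = r_p,   with   (Gamma_p)_{ij} = gamma(|i - j|),
                       (r_p)_i = gamma(i),   i,j = 1..p.
Substitute the sample gammas (Toeplitz matrix and right-hand side of size 1):
  Gamma_p = [[7.8004]]
  r_p     = [5.4447]
With p = 1 this is the single equation gamma(0) phi_1 = gamma(1):
  phi_hat_1 = gamma(1) / gamma(0) = 5.4447 / 7.8004 = 0.6980.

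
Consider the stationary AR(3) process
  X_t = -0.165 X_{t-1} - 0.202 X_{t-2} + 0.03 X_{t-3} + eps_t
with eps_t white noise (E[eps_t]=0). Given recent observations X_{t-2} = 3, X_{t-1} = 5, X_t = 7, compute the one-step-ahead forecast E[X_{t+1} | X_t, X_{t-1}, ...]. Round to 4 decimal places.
E[X_{t+1} \mid \mathcal F_t] = -2.0750

For an AR(p) model X_t = c + sum_i phi_i X_{t-i} + eps_t, the
one-step-ahead conditional mean is
  E[X_{t+1} | X_t, ...] = c + sum_i phi_i X_{t+1-i}.
Substitute known values:
  E[X_{t+1} | ...] = (-0.165) * (7) + (-0.202) * (5) + (0.03) * (3)
                   = -2.0750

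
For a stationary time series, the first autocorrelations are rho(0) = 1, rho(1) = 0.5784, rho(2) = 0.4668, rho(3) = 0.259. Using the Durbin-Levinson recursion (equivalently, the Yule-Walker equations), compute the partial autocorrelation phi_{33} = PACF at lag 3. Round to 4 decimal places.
\phi_{33} = -0.1131

The PACF at lag k is phi_{kk}, the last component of the solution
to the Yule-Walker system G_k phi = r_k where
  (G_k)_{ij} = rho(|i - j|), (r_k)_i = rho(i), i,j = 1..k.
Equivalently, Durbin-Levinson gives phi_{kk} iteratively:
  phi_{11} = rho(1)
  phi_{kk} = [rho(k) - sum_{j=1..k-1} phi_{k-1,j} rho(k-j)]
            / [1 - sum_{j=1..k-1} phi_{k-1,j} rho(j)],
  phi_{k,j} = phi_{k-1,j} - phi_{kk} phi_{k-1,k-j},  j = 1..k-1.
Step k = 1:
  phi_11 = rho(1) = 0.5784.
Step k = 2:
  phi_22 = [rho(2) - phi_11 rho(1)] / [1 - phi_11 rho(1)] = [0.4668 - (0.5784)(0.5784)] / [1 - (0.5784)(0.5784)]
         = 0.13225344 / 0.66545344 = 0.198742.
  Update: phi_21 = phi_11 - phi_22 phi_11 = 0.5784 - (0.198742)(0.5784) = 0.463448.
Step k = 3:
  phi_33 = [rho(3) - phi_21 rho(2) - phi_22 rho(1)] / [1 - phi_21 rho(1) - phi_22 rho(2)]
    numerator   = 0.259 - (0.463448)(0.4668) - (0.198742)(0.5784) = -0.07228968
    denominator = 1 - (0.463448)(0.5784) - (0.198742)(0.4668) = 0.63916915
  phi_33 = -0.07228968 / 0.63916915 = -0.1131.
Therefore phi_{33} = -0.1131.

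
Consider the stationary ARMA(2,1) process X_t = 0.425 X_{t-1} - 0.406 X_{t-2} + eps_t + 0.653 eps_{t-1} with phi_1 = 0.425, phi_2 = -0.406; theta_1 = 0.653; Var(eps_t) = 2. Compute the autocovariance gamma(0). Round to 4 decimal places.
\gamma(0) = 4.7998

Multiply the model equation by X_{t-k} and take expectations. With theta_0 = psi_0 = 1 and psi_j the MA(infinity) weights, this gives
  gamma(k) - sum_i phi_i gamma(k-i) = c_k,
  c_k = sigma^2 * sum_{j=k..q} theta_j psi_{j-k}   (c_k = 0 for k > q),
using gamma(-m) = gamma(m).
psi-weights needed (psi_j = theta_j + sum_i phi_i psi_{j-i}):
  psi_1 = theta_1 + phi_1 = 0.653 + (0.425) = 1.078
Right-hand sides:
  c_0 = sigma^2 (1 + theta_1 psi_1) = 2 * (1 + (0.653)(1.078)) = 2 * 1.703934 = 3.407868
  c_1 = sigma^2 theta_1 = 2 * (0.653) = 1.306
  c_2 = 0
Equations for k = 0, 1, 2 (AR order 2, c_2 = 0):
  (E0) gamma(0) = phi_1 gamma(1) + phi_2 gamma(2) + c_0
  (E1) gamma(1) = phi_1 gamma(0) + phi_2 gamma(1) + c_1
  (E2) gamma(2) = phi_1 gamma(1) + phi_2 gamma(0)
From (E1): gamma(1) = A gamma(0) + B with
  A = phi_1 / (1 - phi_2) = 0.425 / 1.406 = 0.302276,   B = c_1 / (1 - phi_2) = 1.306 / 1.406 = 0.928876.
Insert (E2) into (E0): gamma(0) (1 - phi_2^2) = phi_1 (1 + phi_2) gamma(1) + c_0.
  phi_1 (1 + phi_2) = (0.425)(0.594) = 0.25245,   1 - phi_2^2 = 0.835164.
Replace gamma(1) by A gamma(0) + B and collect gamma(0):
  gamma(0) [0.835164 - (0.25245)(0.302276)] = (0.25245)(0.928876) + 3.407868
  gamma(0) * 0.758854 = 3.642363
  gamma(0) = 3.642363 / 0.758854 = 4.799818.
Therefore gamma(0) = 4.7998 (to 4 decimal places).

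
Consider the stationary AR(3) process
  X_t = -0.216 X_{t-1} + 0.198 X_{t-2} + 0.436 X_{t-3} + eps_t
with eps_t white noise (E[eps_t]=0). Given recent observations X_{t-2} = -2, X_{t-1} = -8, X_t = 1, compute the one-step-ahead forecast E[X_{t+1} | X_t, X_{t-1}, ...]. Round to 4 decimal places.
E[X_{t+1} \mid \mathcal F_t] = -2.6720

For an AR(p) model X_t = c + sum_i phi_i X_{t-i} + eps_t, the
one-step-ahead conditional mean is
  E[X_{t+1} | X_t, ...] = c + sum_i phi_i X_{t+1-i}.
Substitute known values:
  E[X_{t+1} | ...] = (-0.216) * (1) + (0.198) * (-8) + (0.436) * (-2)
                   = -2.6720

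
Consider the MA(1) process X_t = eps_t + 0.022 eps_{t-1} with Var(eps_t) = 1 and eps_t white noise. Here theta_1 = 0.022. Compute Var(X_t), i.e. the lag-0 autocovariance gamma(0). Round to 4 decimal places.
\gamma(0) = 1.0005

For an MA(q) process X_t = eps_t + sum_i theta_i eps_{t-i} with
Var(eps_t) = sigma^2, the variance is
  gamma(0) = sigma^2 * (1 + sum_i theta_i^2).
  sum_i theta_i^2 = (0.022)^2 = 0.000484.
  gamma(0) = 1 * (1 + 0.000484) = 1 * 1.000484 = 1.000484, which rounds to 1.0005.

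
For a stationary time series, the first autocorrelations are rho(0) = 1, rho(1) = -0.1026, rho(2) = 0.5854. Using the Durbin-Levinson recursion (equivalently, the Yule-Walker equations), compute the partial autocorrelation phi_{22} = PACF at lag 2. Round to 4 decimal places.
\phi_{22} = 0.5810

The PACF at lag k is phi_{kk}, the last component of the solution
to the Yule-Walker system G_k phi = r_k where
  (G_k)_{ij} = rho(|i - j|), (r_k)_i = rho(i), i,j = 1..k.
Equivalently, Durbin-Levinson gives phi_{kk} iteratively:
  phi_{11} = rho(1)
  phi_{kk} = [rho(k) - sum_{j=1..k-1} phi_{k-1,j} rho(k-j)]
            / [1 - sum_{j=1..k-1} phi_{k-1,j} rho(j)],
  phi_{k,j} = phi_{k-1,j} - phi_{kk} phi_{k-1,k-j},  j = 1..k-1.
Step k = 1:
  phi_11 = rho(1) = -0.1026.
Step k = 2:
  phi_22 = [rho(2) - phi_11 rho(1)] / [1 - phi_11 rho(1)] = [0.5854 - (-0.1026)(-0.1026)] / [1 - (-0.1026)(-0.1026)]
         = 0.57487324 / 0.98947324 = 0.581.
Therefore phi_{22} = 0.5810.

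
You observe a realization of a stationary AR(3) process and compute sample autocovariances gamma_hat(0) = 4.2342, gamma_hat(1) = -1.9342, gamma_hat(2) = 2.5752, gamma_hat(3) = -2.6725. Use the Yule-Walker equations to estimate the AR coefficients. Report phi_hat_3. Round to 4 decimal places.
\hat\phi_{3} = -0.4460

The Yule-Walker equations for an AR(p) process read, in matrix form,
  Gamma_p phi = r_p,   with   (Gamma_p)_{ij} = gamma(|i - j|),
                       (r_p)_i = gamma(i),   i,j = 1..p.
Substitute the sample gammas (Toeplitz matrix and right-hand side of size 3):
  Gamma_p = [[4.2342, -1.9342, 2.5752], [-1.9342, 4.2342, -1.9342], [2.5752, -1.9342, 4.2342]]
  r_p     = [-1.9342, 2.5752, -2.6725]
Written out (R1..R3):
  (R1) 4.2342 phi_1 - 1.9342 phi_2 + 2.5752 phi_3 = -1.9342
  (R2) -1.9342 phi_1 + 4.2342 phi_2 - 1.9342 phi_3 = 2.5752
  (R3) 2.5752 phi_1 - 1.9342 phi_2 + 4.2342 phi_3 = -2.6725
Gaussian elimination:
  R2 <- R2 - (-1.9342/4.2342) R1 = R2 - (-0.456804) R1:  3.350649 phi_2 - 0.757838 phi_3 = 1.691649
  R3 <- R3 - (2.5752/4.2342) R1 = R3 - (0.60819) R1:  -0.757838 phi_2 + 2.667988 phi_3 = -1.496138
  R3 <- R3 - (-0.757838/3.350649) R2 = R3 - (-0.226176) R2:  2.496583 phi_3 = -1.113527
Back-substitution:
  phi_hat_3 = -1.113527 / 2.496583 = -0.44602
  phi_hat_2 = (1.691649 - (-0.757838)(-0.44602)) / 3.350649 = 0.403993
  phi_hat_1 = (-1.9342 - (-1.9342)(0.403993) - (2.5752)(-0.44602)) / 4.2342 = -0.000993
So phi_hat = [-0.0010, 0.4040, -0.4460].
Therefore phi_hat_3 = -0.4460.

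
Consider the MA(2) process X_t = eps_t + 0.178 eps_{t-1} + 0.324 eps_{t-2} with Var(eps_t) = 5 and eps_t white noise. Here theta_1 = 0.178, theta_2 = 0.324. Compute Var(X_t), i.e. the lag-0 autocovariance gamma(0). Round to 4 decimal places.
\gamma(0) = 5.6833

For an MA(q) process X_t = eps_t + sum_i theta_i eps_{t-i} with
Var(eps_t) = sigma^2, the variance is
  gamma(0) = sigma^2 * (1 + sum_i theta_i^2).
  sum_i theta_i^2 = (0.178)^2 + (0.324)^2 = 0.031684 + 0.104976 = 0.13666.
  gamma(0) = 5 * (1 + 0.13666) = 5 * 1.13666 = 5.6833.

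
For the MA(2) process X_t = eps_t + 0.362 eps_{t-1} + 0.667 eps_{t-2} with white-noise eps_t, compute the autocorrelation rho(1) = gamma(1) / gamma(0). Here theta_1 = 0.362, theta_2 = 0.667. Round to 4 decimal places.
\rho(1) = 0.3829

For an MA(q) process with theta_0 = 1, the autocovariance is
  gamma(k) = sigma^2 * sum_{i=0..q-k} theta_i * theta_{i+k},
and rho(k) = gamma(k) / gamma(0). Sigma^2 cancels.
  numerator   = (1)*(0.362) + (0.362)*(0.667) = 0.603454.
  denominator = (1)^2 + (0.362)^2 + (0.667)^2 = 1.575933.
  rho(1) = 0.603454 / 1.575933 = 0.3829.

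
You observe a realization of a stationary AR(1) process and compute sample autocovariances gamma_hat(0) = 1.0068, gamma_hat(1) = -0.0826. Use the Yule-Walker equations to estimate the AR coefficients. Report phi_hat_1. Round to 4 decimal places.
\hat\phi_{1} = -0.0820

The Yule-Walker equations for an AR(p) process read, in matrix form,
  Gamma_p phi = r_p,   with   (Gamma_p)_{ij} = gamma(|i - j|),
                       (r_p)_i = gamma(i),   i,j = 1..p.
Substitute the sample gammas (Toeplitz matrix and right-hand side of size 1):
  Gamma_p = [[1.0068]]
  r_p     = [-0.0826]
With p = 1 this is the single equation gamma(0) phi_1 = gamma(1):
  phi_hat_1 = gamma(1) / gamma(0) = -0.0826 / 1.0068 = -0.0820.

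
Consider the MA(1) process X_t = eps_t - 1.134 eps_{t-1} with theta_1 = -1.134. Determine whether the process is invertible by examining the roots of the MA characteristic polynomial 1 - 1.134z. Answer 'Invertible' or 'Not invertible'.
\text{Not invertible}

The MA(q) characteristic polynomial is P(z) = 1 - 1.134z.
Invertibility requires all roots to lie outside the unit circle, i.e. |z| > 1 for every root.
This is linear in z: 1 + (-1.134) z = 0  =>  z = -1/(-1.134) = 0.881834,  |z| = 0.881834.
Moduli of all roots: 0.8818.
All moduli strictly greater than 1? No.
Verdict: Not invertible.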